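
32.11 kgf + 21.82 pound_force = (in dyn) 1 kgf = 9.80665 N, so 32.11 kgf = 32.11 * 9.80665 = 314.89153 N. 1 pound_force = 4.4482216 N, so 21.82 pound_force = 21.82 * 4.4482216 = 97.060196 N. Sum: 314.89153 + 97.060196 = 411.95173 N. 1 dyn = 1e-05 N, so 411.95173 N = 411.95173 / 1e-05 = 41195173 dyn ≈ 4.12e+07 dyn (4 s.f.). Final answer: 4.12e+07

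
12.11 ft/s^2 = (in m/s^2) 1 ft/s^2 = 0.3048 m/s^2, so 12.11 ft/s^2 = 12.11 * 0.3048 = 3.691128 m/s^2. Result: 3.691128 m/s^2 ≈ 3.691 m/s^2 (4 s.f.). Final answer: 3.691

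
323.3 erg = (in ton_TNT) 7.727e-15. Check: 1 erg = 1e-07 J, so 323.3 erg = 323.3 * 1e-07 = 3.233e-05 J. 1 ton_TNT = 4.184e+09 J, so 3.233e-05 J = 3.233e-05 / 4.184e+09 = 7.7270554e-15 ton_TNT ≈ 7.727e-15 ton_TNT (4 s.f.).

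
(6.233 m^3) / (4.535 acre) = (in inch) 6.233 m^3 is already in m^3. 1 acre = 4046.8564 m^2, so 4.535 acre = 4.535 * 4046.8564 = 18352.494 m^2. Combine: 6.233 m^3 / 18352.494 m^2 = 0.00033962687 m. 1 inch = 0.0254 m, so 0.00033962687 m = 0.00033962687 / 0.0254 = 0.013371137 inch ≈ 0.01337 inch (4 s.f.). Final answer: 0.01337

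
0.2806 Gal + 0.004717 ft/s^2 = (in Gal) 1 Gal = 0.01 m/s^2, so 0.2806 Gal = 0.2806 * 0.01 = 0.002806 m/s^2. 1 ft/s^2 = 0.3048 m/s^2, so 0.004717 ft/s^2 = 0.004717 * 0.3048 = 0.0014377416 m/s^2. Sum: 0.002806 + 0.0014377416 = 0.0042437416 m/s^2. 1 Gal = 0.01 m/s^2, so 0.0042437416 m/s^2 = 0.0042437416 / 0.01 = 0.42437416 Gal ≈ 0.4244 Gal (4 s.f.). Final answer: 0.4244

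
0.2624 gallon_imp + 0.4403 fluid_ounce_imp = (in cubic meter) 0.001205. Check: 1 gallon_imp = 0.00454609 m^3, so 0.2624 gallon_imp = 0.2624 * 0.00454609 = 0.001192894 m^3. 1 fluid_ounce_imp = 2.8413063e-05 m^3, so 0.4403 fluid_ounce_imp = 0.4403 * 2.8413063e-05 = 1.2510271e-05 m^3. Sum: 0.001192894 + 1.2510271e-05 = 0.0012054043 m^3. 0.0012054043 m^3 = 0.0012054043 cubic meter ≈ 0.001205 cubic meter (4 s.f.).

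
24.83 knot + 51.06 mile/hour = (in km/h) 1 knot = 0.51444444 m/s, so 24.83 knot = 24.83 * 0.51444444 = 12.773656 m/s. 1 mile/hour = 0.44704 m/s, so 51.06 mile/hour = 51.06 * 0.44704 = 22.825862 m/s. Sum: 12.773656 + 22.825862 = 35.599518 m/s. 1 km/h = 0.27777778 m/s, so 35.599518 m/s = 35.599518 / 0.27777778 = 128.15826 km/h ≈ 128.2 km/h (4 s.f.). Final answer: 128.2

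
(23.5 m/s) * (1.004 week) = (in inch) 5.618e+08. Check: 23.5 m/s is already in m/s. 1 week = 604800 s, so 1.004 week = 1.004 * 604800 = 607219.2 s. Combine: 23.5 m/s * 607219.2 s = 14269651 m. 1 inch = 0.0254 m, so 14269651 m = 14269651 / 0.0254 = 5.6179729e+08 inch ≈ 5.618e+08 inch (4 s.f.).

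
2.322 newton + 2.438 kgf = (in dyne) 2.322 newton = 2.322 N. 1 kgf = 9.80665 N, so 2.438 kgf = 2.438 * 9.80665 = 23.908613 N. Sum: 2.322 + 23.908613 = 26.230613 N. 1 dyne = 1e-05 N, so 26.230613 N = 26.230613 / 1e-05 = 2623061.3 dyne ≈ 2.623e+06 dyne (4 s.f.). Final answer: 2.623e+06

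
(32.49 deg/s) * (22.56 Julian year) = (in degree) 2.313e+10. Check: 1 deg/s = 0.017453293 rad/s, so 32.49 deg/s = 32.49 * 0.017453293 = 0.56705747 rad/s. 1 Julian year = 31557600 s, so 22.56 Julian year = 22.56 * 31557600 = 7.1193946e+08 s. Combine: 0.56705747 rad/s * 7.1193946e+08 s = 4.0371059e+08 rad. 1 degree = 0.017453293 rad, so 4.0371059e+08 rad = 4.0371059e+08 / 0.017453293 = 2.3130913e+10 degree ≈ 2.313e+10 degree (4 s.f.).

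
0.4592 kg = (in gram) 1 gram = 0.001 kg, so 0.4592 kg = 0.4592 / 0.001 = 459.2 gram. Final answer: 459.2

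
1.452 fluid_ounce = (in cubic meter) 1 fluid_ounce = 2.957353e-05 m^3, so 1.452 fluid_ounce = 1.452 * 2.957353e-05 = 4.2940765e-05 m^3. 4.2940765e-05 m^3 = 4.2940765e-05 cubic meter ≈ 4.294e-05 cubic meter (4 s.f.). Final answer: 4.294e-05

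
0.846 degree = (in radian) 1 degree = 0.017453293 rad, so 0.846 degree = 0.846 * 0.017453293 = 0.014765485 rad. 0.014765485 rad = 0.014765485 radian ≈ 0.01477 radian (4 s.f.). Final answer: 0.01477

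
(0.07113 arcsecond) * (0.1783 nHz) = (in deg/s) 1 arcsecond = 4.8481368e-06 rad, so 0.07113 arcsecond = 0.07113 * 4.8481368e-06 = 3.4484797e-07 rad. 1 nHz = 1e-09 Hz, so 0.1783 nHz = 0.1783 * 1e-09 = 1.783e-10 Hz. Combine: 3.4484797e-07 rad * 1.783e-10 Hz = 6.1486393e-17 rad/s. 1 deg/s = 0.017453293 rad/s, so 6.1486393e-17 rad/s = 6.1486393e-17 / 0.017453293 = 3.5229108e-15 deg/s ≈ 3.523e-15 deg/s (4 s.f.). Final answer: 3.523e-15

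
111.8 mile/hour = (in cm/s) 1 mile/hour = 0.44704 m/s, so 111.8 mile/hour = 111.8 * 0.44704 = 49.979072 m/s. 1 cm/s = 0.01 m/s, so 49.979072 m/s = 49.979072 / 0.01 = 4997.9072 cm/s ≈ 4998 cm/s (4 s.f.). Final answer: 4998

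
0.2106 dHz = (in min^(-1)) 1.264. Check: 1 dHz = 0.1 Hz, so 0.2106 dHz = 0.2106 * 0.1 = 0.02106 Hz. 1 min^(-1) = 0.016666667 Hz, so 0.02106 Hz = 0.02106 / 0.016666667 = 1.2636 min^(-1) ≈ 1.264 min^(-1) (4 s.f.).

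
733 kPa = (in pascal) 7.33e+05. Check: 1 kPa = 1000 Pa, so 733 kPa = 733 * 1000 = 733000 Pa. 733000 Pa = 733000 pascal ≈ 7.33e+05 pascal (4 s.f.).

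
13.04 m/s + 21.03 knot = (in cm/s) 13.04 m/s is already in m/s. 1 knot = 0.51444444 m/s, so 21.03 knot = 21.03 * 0.51444444 = 10.818767 m/s. Sum: 13.04 + 10.818767 = 23.858767 m/s. 1 cm/s = 0.01 m/s, so 23.858767 m/s = 23.858767 / 0.01 = 2385.8767 cm/s ≈ 2386 cm/s (4 s.f.). Final answer: 2386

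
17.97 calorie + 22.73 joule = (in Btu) 1 calorie = 4.184 J, so 17.97 calorie = 17.97 * 4.184 = 75.18648 J. 22.73 joule = 22.73 J. Sum: 75.18648 + 22.73 = 97.91648 J. 1 Btu = 1055.0559 J, so 97.91648 J = 97.91648 / 1055.0559 = 0.092806916 Btu ≈ 0.09281 Btu (4 s.f.). Final answer: 0.09281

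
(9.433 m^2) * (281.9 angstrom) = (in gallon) 9.433 m^2 is already in m^2. 1 angstrom = 1e-10 m, so 281.9 angstrom = 281.9 * 1e-10 = 2.819e-08 m. Combine: 9.433 m^2 * 2.819e-08 m = 2.6591627e-07 m^3. 1 gallon = 0.0037854118 m^3, so 2.6591627e-07 m^3 = 2.6591627e-07 / 0.0037854118 = 7.0247647e-05 gallon ≈ 7.025e-05 gallon (4 s.f.). Final answer: 7.025e-05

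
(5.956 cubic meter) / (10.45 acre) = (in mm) 5.956 cubic meter = 5.956 m^3. 1 acre = 4046.8564 m^2, so 10.45 acre = 10.45 * 4046.8564 = 42289.65 m^2. Combine: 5.956 m^3 / 42289.65 m^2 = 0.00014083824 m. 1 mm = 0.001 m, so 0.00014083824 m = 0.00014083824 / 0.001 = 0.14083824 mm ≈ 0.1408 mm (4 s.f.). Final answer: 0.1408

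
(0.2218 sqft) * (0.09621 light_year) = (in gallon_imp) 4.126e+15. Check: 1 sqft = 0.09290304 m^2, so 0.2218 sqft = 0.2218 * 0.09290304 = 0.020605894 m^2. 1 light_year = 9.4607305e+15 m, so 0.09621 light_year = 0.09621 * 9.4607305e+15 = 9.1021688e+14 m. Combine: 0.020605894 m^2 * 9.1021688e+14 m = 1.8755833e+13 m^3. 1 gallon_imp = 0.00454609 m^3, so 1.8755833e+13 m^3 = 1.8755833e+13 / 0.00454609 = 4.1257064e+15 gallon_imp ≈ 4.126e+15 gallon_imp (4 s.f.).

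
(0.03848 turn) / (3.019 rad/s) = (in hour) 2.225e-05. Check: 1 turn = 6.2831853 rad, so 0.03848 turn = 0.03848 * 6.2831853 = 0.24177697 rad. 3.019 rad/s is already in rad/s. Combine: 0.24177697 rad / 3.019 rad/s = 0.080085118 s. 1 hour = 3600 s, so 0.080085118 s = 0.080085118 / 3600 = 2.2245866e-05 hour ≈ 2.225e-05 hour (4 s.f.).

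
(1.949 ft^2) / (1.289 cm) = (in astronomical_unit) 9.39e-11. Check: 1 ft^2 = 0.09290304 m^2, so 1.949 ft^2 = 1.949 * 0.09290304 = 0.18106802 m^2. 1 cm = 0.01 m, so 1.289 cm = 1.289 * 0.01 = 0.01289 m. Combine: 0.18106802 m^2 / 0.01289 m = 14.04717 m. 1 astronomical_unit = 1.4959787e+11 m, so 14.04717 m = 14.04717 / 1.4959787e+11 = 9.3899534e-11 astronomical_unit ≈ 9.39e-11 astronomical_unit (4 s.f.).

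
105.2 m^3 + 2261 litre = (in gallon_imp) 105.2 m^3 is already in m^3. 1 litre = 0.001 m^3, so 2261 litre = 2261 * 0.001 = 2.261 m^3. Sum: 105.2 + 2.261 = 107.461 m^3. 1 gallon_imp = 0.00454609 m^3, so 107.461 m^3 = 107.461 / 0.00454609 = 23638.115 gallon_imp ≈ 2.364e+04 gallon_imp (4 s.f.). Final answer: 2.364e+04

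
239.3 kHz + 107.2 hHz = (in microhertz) 1 kHz = 1000 Hz, so 239.3 kHz = 239.3 * 1000 = 239300 Hz. 1 hHz = 100 Hz, so 107.2 hHz = 107.2 * 100 = 10720 Hz. Sum: 239300 + 10720 = 250020 Hz. 1 microhertz = 1e-06 Hz, so 250020 Hz = 250020 / 1e-06 = 2.5002e+11 microhertz ≈ 2.5e+11 microhertz (4 s.f.). Final answer: 2.5e+11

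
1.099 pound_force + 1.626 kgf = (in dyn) 1 pound_force = 4.4482216 N, so 1.099 pound_force = 1.099 * 4.4482216 = 4.8885956 N. 1 kgf = 9.80665 N, so 1.626 kgf = 1.626 * 9.80665 = 15.945613 N. Sum: 4.8885956 + 15.945613 = 20.834208 N. 1 dyn = 1e-05 N, so 20.834208 N = 20.834208 / 1e-05 = 2083420.8 dyn ≈ 2.083e+06 dyn (4 s.f.). Final answer: 2.083e+06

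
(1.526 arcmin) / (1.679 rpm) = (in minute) 4.208e-05. Check: 1 arcmin = 0.00029088821 rad, so 1.526 arcmin = 1.526 * 0.00029088821 = 0.00044389541 rad. 1 rpm = 0.10471976 rad/s, so 1.679 rpm = 1.679 * 0.10471976 = 0.17582447 rad/s. Combine: 0.00044389541 rad / 0.17582447 rad/s = 0.0025246509 s. 1 minute = 60 s, so 0.0025246509 s = 0.0025246509 / 60 = 4.2077515e-05 minute ≈ 4.208e-05 minute (4 s.f.).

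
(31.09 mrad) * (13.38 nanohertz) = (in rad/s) 4.16e-10. Check: 1 mrad = 0.001 rad, so 31.09 mrad = 31.09 * 0.001 = 0.03109 rad. 1 nanohertz = 1e-09 Hz, so 13.38 nanohertz = 13.38 * 1e-09 = 1.338e-08 Hz. Combine: 0.03109 rad * 1.338e-08 Hz = 4.159842e-10 rad/s. Result: 4.159842e-10 rad/s ≈ 4.16e-10 rad/s (4 s.f.).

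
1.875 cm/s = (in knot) 1 cm/s = 0.01 m/s, so 1.875 cm/s = 1.875 * 0.01 = 0.01875 m/s. 1 knot = 0.51444444 m/s, so 0.01875 m/s = 0.01875 / 0.51444444 = 0.036447084 knot ≈ 0.03645 knot (4 s.f.). Final answer: 0.03645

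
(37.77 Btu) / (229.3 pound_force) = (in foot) 1 Btu = 1055.0559 J, so 37.77 Btu = 37.77 * 1055.0559 = 39849.46 J. 1 pound_force = 4.4482216 N, so 229.3 pound_force = 229.3 * 4.4482216 = 1019.9772 N. Combine: 39849.46 J / 1019.9772 N = 39.06897 m. 1 foot = 0.3048 m, so 39.06897 m = 39.06897 / 0.3048 = 128.17904 foot ≈ 128.2 foot (4 s.f.). Final answer: 128.2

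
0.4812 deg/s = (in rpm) 0.0802. Check: 1 deg/s = 0.017453293 rad/s, so 0.4812 deg/s = 0.4812 * 0.017453293 = 0.0083985244 rad/s. 1 rpm = 0.10471976 rad/s, so 0.0083985244 rad/s = 0.0083985244 / 0.10471976 = 0.0802 rpm.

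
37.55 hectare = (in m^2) 1 hectare = 10000 m^2, so 37.55 hectare = 37.55 * 10000 = 375500 m^2. Result: 375500 m^2 ≈ 3.755e+05 m^2 (4 s.f.). Final answer: 3.755e+05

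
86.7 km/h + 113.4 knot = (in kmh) 296.7. Check: 1 km/h = 0.27777778 m/s, so 86.7 km/h = 86.7 * 0.27777778 = 24.083333 m/s. 1 knot = 0.51444444 m/s, so 113.4 knot = 113.4 * 0.51444444 = 58.338 m/s. Sum: 24.083333 + 58.338 = 82.421333 m/s. 1 kmh = 0.27777778 m/s, so 82.421333 m/s = 82.421333 / 0.27777778 = 296.7168 kmh ≈ 296.7 kmh (4 s.f.).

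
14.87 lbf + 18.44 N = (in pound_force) 19.02. Check: 1 lbf = 4.4482216 N, so 14.87 lbf = 14.87 * 4.4482216 = 66.145055 N. 18.44 N is already in N. Sum: 66.145055 + 18.44 = 84.585055 N. 1 pound_force = 4.4482216 N, so 84.585055 N = 84.585055 / 4.4482216 = 19.015477 pound_force ≈ 19.02 pound_force (4 s.f.).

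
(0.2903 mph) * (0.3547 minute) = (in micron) 1 mph = 0.44704 m/s, so 0.2903 mph = 0.2903 * 0.44704 = 0.12977571 m/s. 1 minute = 60 s, so 0.3547 minute = 0.3547 * 60 = 21.282 s. Combine: 0.12977571 m/s * 21.282 s = 2.7618867 m. 1 micron = 1e-06 m, so 2.7618867 m = 2.7618867 / 1e-06 = 2761886.7 micron ≈ 2.762e+06 micron (4 s.f.). Final answer: 2.762e+06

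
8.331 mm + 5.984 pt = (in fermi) 1 mm = 0.001 m, so 8.331 mm = 8.331 * 0.001 = 0.008331 m. 1 pt = 0.00035277778 m, so 5.984 pt = 5.984 * 0.00035277778 = 0.0021110222 m. Sum: 0.008331 + 0.0021110222 = 0.010442022 m. 1 fermi = 1e-15 m, so 0.010442022 m = 0.010442022 / 1e-15 = 1.0442022e+13 fermi ≈ 1.044e+13 fermi (4 s.f.). Final answer: 1.044e+13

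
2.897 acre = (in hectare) 1.172. Check: 1 acre = 4046.8564 m^2, so 2.897 acre = 2.897 * 4046.8564 = 11723.743 m^2. 1 hectare = 10000 m^2, so 11723.743 m^2 = 11723.743 / 10000 = 1.1723743 hectare ≈ 1.172 hectare (4 s.f.).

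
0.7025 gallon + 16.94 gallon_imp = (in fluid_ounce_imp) 2804. Check: 1 gallon = 0.0037854118 m^3, so 0.7025 gallon = 0.7025 * 0.0037854118 = 0.0026592518 m^3. 1 gallon_imp = 0.00454609 m^3, so 16.94 gallon_imp = 16.94 * 0.00454609 = 0.077010765 m^3. Sum: 0.0026592518 + 0.077010765 = 0.079670016 m^3. 1 fluid_ounce_imp = 2.8413063e-05 m^3, so 0.079670016 m^3 = 0.079670016 / 2.8413063e-05 = 2803.9926 fluid_ounce_imp ≈ 2804 fluid_ounce_imp (4 s.f.).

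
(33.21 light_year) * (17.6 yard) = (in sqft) 1 light_year = 9.4607305e+15 m, so 33.21 light_year = 33.21 * 9.4607305e+15 = 3.1419086e+17 m. 1 yard = 0.9144 m, so 17.6 yard = 17.6 * 0.9144 = 16.09344 m. Combine: 3.1419086e+17 m * 16.09344 m = 5.0564117e+18 m^2. 1 sqft = 0.09290304 m^2, so 5.0564117e+18 m^2 = 5.0564117e+18 / 0.09290304 = 5.4426763e+19 sqft ≈ 5.443e+19 sqft (4 s.f.). Final answer: 5.443e+19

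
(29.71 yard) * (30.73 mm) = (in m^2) 1 yard = 0.9144 m, so 29.71 yard = 29.71 * 0.9144 = 27.166824 m. 1 mm = 0.001 m, so 30.73 mm = 30.73 * 0.001 = 0.03073 m. Combine: 27.166824 m * 0.03073 m = 0.8348365 m^2. Result: 0.8348365 m^2 ≈ 0.8348 m^2 (4 s.f.). Final answer: 0.8348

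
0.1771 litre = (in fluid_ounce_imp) 6.233. Check: 1 litre = 0.001 m^3, so 0.1771 litre = 0.1771 * 0.001 = 0.0001771 m^3. 1 fluid_ounce_imp = 2.8413063e-05 m^3, so 0.0001771 m^3 = 0.0001771 / 2.8413063e-05 = 6.2330486 fluid_ounce_imp ≈ 6.233 fluid_ounce_imp (4 s.f.).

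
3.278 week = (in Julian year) 0.06282. Check: 1 week = 604800 s, so 3.278 week = 3.278 * 604800 = 1982534.4 s. 1 Julian year = 31557600 s, so 1982534.4 s = 1982534.4 / 31557600 = 0.062822724 Julian year ≈ 0.06282 Julian year (4 s.f.).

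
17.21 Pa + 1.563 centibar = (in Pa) 1580. Check: 17.21 Pa is already in Pa. 1 centibar = 1000 Pa, so 1.563 centibar = 1.563 * 1000 = 1563 Pa. Sum: 17.21 + 1563 = 1580.21 Pa. Result: 1580.21 Pa ≈ 1580 Pa (4 s.f.).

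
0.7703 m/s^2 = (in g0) 1 g0 = 9.80665 m/s^2, so 0.7703 m/s^2 = 0.7703 / 9.80665 = 0.07854874 g0 ≈ 0.07855 g0 (4 s.f.). Final answer: 0.07855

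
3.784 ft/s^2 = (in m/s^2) 1 ft/s^2 = 0.3048 m/s^2, so 3.784 ft/s^2 = 3.784 * 0.3048 = 1.1533632 m/s^2. Result: 1.1533632 m/s^2 ≈ 1.153 m/s^2 (4 s.f.). Final answer: 1.153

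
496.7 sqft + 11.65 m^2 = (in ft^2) 622.1. Check: 1 sqft = 0.09290304 m^2, so 496.7 sqft = 496.7 * 0.09290304 = 46.14494 m^2. 11.65 m^2 is already in m^2. Sum: 46.14494 + 11.65 = 57.79494 m^2. 1 ft^2 = 0.09290304 m^2, so 57.79494 m^2 = 57.79494 / 0.09290304 = 622.09956 ft^2 ≈ 622.1 ft^2 (4 s.f.).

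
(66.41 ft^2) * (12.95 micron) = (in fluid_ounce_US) 1 ft^2 = 0.09290304 m^2, so 66.41 ft^2 = 66.41 * 0.09290304 = 6.1696909 m^2. 1 micron = 1e-06 m, so 12.95 micron = 12.95 * 1e-06 = 1.295e-05 m. Combine: 6.1696909 m^2 * 1.295e-05 m = 7.9897497e-05 m^3. 1 fluid_ounce_US = 2.957353e-05 m^3, so 7.9897497e-05 m^3 = 7.9897497e-05 / 2.957353e-05 = 2.7016558 fluid_ounce_US ≈ 2.702 fluid_ounce_US (4 s.f.). Final answer: 2.702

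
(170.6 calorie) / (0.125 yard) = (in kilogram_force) 1 calorie = 4.184 J, so 170.6 calorie = 170.6 * 4.184 = 713.7904 J. 1 yard = 0.9144 m, so 0.125 yard = 0.125 * 0.9144 = 0.1143 m. Combine: 713.7904 J / 0.1143 m = 6244.8854 N. 1 kilogram_force = 9.80665 N, so 6244.8854 N = 6244.8854 / 9.80665 = 636.80109 kilogram_force ≈ 636.8 kilogram_force (4 s.f.). Final answer: 636.8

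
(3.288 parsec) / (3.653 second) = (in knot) 1 parsec = 3.0856776e+16 m, so 3.288 parsec = 3.288 * 3.0856776e+16 = 1.0145708e+17 m. 3.653 second = 3.653 s. Combine: 1.0145708e+17 m / 3.653 s = 2.7773632e+16 m/s. 1 knot = 0.51444444 m/s, so 2.7773632e+16 m/s = 2.7773632e+16 / 0.51444444 = 5.3987622e+16 knot ≈ 5.399e+16 knot (4 s.f.). Final answer: 5.399e+16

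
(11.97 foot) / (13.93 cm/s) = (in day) 0.0003031. Check: 1 foot = 0.3048 m, so 11.97 foot = 11.97 * 0.3048 = 3.648456 m. 1 cm/s = 0.01 m/s, so 13.93 cm/s = 13.93 * 0.01 = 0.1393 m/s. Combine: 3.648456 m / 0.1393 m/s = 26.191357 s. 1 day = 86400 s, so 26.191357 s = 26.191357 / 86400 = 0.0003031407 day ≈ 0.0003031 day (4 s.f.).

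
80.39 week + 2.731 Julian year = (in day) 1560. Check: 1 week = 604800 s, so 80.39 week = 80.39 * 604800 = 48619872 s. 1 Julian year = 31557600 s, so 2.731 Julian year = 2.731 * 31557600 = 86183806 s. Sum: 48619872 + 86183806 = 1.3480368e+08 s. 1 day = 86400 s, so 1.3480368e+08 s = 1.3480368e+08 / 86400 = 1560.2278 day ≈ 1560 day (4 s.f.).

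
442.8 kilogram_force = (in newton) 1 kilogram_force = 9.80665 N, so 442.8 kilogram_force = 442.8 * 9.80665 = 4342.3846 N. 4342.3846 N = 4342.3846 newton ≈ 4342 newton (4 s.f.). Final answer: 4342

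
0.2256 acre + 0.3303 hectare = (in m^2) 1 acre = 4046.8564 m^2, so 0.2256 acre = 0.2256 * 4046.8564 = 912.97081 m^2. 1 hectare = 10000 m^2, so 0.3303 hectare = 0.3303 * 10000 = 3303 m^2. Sum: 912.97081 + 3303 = 4215.9708 m^2. Result: 4215.9708 m^2 ≈ 4216 m^2 (4 s.f.). Final answer: 4216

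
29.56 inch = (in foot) 2.463. Check: 1 inch = 0.0254 m, so 29.56 inch = 29.56 * 0.0254 = 0.750824 m. 1 foot = 0.3048 m, so 0.750824 m = 0.750824 / 0.3048 = 2.4633333 foot ≈ 2.463 foot (4 s.f.).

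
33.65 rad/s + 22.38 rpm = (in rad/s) 33.65 rad/s is already in rad/s. 1 rpm = 0.10471976 rad/s, so 22.38 rpm = 22.38 * 0.10471976 = 2.3436281 rad/s. Sum: 33.65 + 2.3436281 = 35.993628 rad/s. Result: 35.993628 rad/s ≈ 35.99 rad/s (4 s.f.). Final answer: 35.99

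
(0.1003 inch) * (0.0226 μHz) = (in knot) 1.119e-10. Check: 1 inch = 0.0254 m, so 0.1003 inch = 0.1003 * 0.0254 = 0.00254762 m. 1 μHz = 1e-06 Hz, so 0.0226 μHz = 0.0226 * 1e-06 = 2.26e-08 Hz. Combine: 0.00254762 m * 2.26e-08 Hz = 5.7576212e-11 m/s. 1 knot = 0.51444444 m/s, so 5.7576212e-11 m/s = 5.7576212e-11 / 0.51444444 = 1.119192e-10 knot ≈ 1.119e-10 knot (4 s.f.).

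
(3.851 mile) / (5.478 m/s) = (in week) 1 mile = 1609.344 m, so 3.851 mile = 3.851 * 1609.344 = 6197.5837 m. 5.478 m/s is already in m/s. Combine: 6197.5837 m / 5.478 m/s = 1131.3588 s. 1 week = 604800 s, so 1131.3588 s = 1131.3588 / 604800 = 0.001870633 week ≈ 0.001871 week (4 s.f.). Final answer: 0.001871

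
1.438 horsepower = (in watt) 1 horsepower = 745.69987 W, so 1.438 horsepower = 1.438 * 745.69987 = 1072.3164 W. 1072.3164 W = 1072.3164 watt ≈ 1072 watt (4 s.f.). Final answer: 1072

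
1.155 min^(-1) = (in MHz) 1 min^(-1) = 0.016666667 Hz, so 1.155 min^(-1) = 1.155 * 0.016666667 = 0.01925 Hz. 1 MHz = 1000000 Hz, so 0.01925 Hz = 0.01925 / 1000000 = 1.925e-08 MHz. Final answer: 1.925e-08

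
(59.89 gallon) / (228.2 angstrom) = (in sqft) 1.069e+08. Check: 1 gallon = 0.0037854118 m^3, so 59.89 gallon = 59.89 * 0.0037854118 = 0.22670831 m^3. 1 angstrom = 1e-10 m, so 228.2 angstrom = 228.2 * 1e-10 = 2.282e-08 m. Combine: 0.22670831 m^3 / 2.282e-08 m = 9934632.4 m^2. 1 sqft = 0.09290304 m^2, so 9934632.4 m^2 = 9934632.4 / 0.09290304 = 1.0693549e+08 sqft ≈ 1.069e+08 sqft (4 s.f.).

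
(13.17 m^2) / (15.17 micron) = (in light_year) 9.176e-11. Check: 13.17 m^2 is already in m^2. 1 micron = 1e-06 m, so 15.17 micron = 15.17 * 1e-06 = 1.517e-05 m. Combine: 13.17 m^2 / 1.517e-05 m = 868160.84 m. 1 light_year = 9.4607305e+15 m, so 868160.84 m = 868160.84 / 9.4607305e+15 = 9.1764674e-11 light_year ≈ 9.176e-11 light_year (4 s.f.).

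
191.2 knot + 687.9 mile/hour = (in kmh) 1461. Check: 1 knot = 0.51444444 m/s, so 191.2 knot = 191.2 * 0.51444444 = 98.361778 m/s. 1 mile/hour = 0.44704 m/s, so 687.9 mile/hour = 687.9 * 0.44704 = 307.51882 m/s. Sum: 98.361778 + 307.51882 = 405.88059 m/s. 1 kmh = 0.27777778 m/s, so 405.88059 m/s = 405.88059 / 0.27777778 = 1461.1701 kmh ≈ 1461 kmh (4 s.f.).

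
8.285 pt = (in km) 1 pt = 0.00035277778 m, so 8.285 pt = 8.285 * 0.00035277778 = 0.0029227639 m. 1 km = 1000 m, so 0.0029227639 m = 0.0029227639 / 1000 = 2.9227639e-06 km ≈ 2.923e-06 km (4 s.f.). Final answer: 2.923e-06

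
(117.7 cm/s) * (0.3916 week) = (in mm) 2.788e+08. Check: 1 cm/s = 0.01 m/s, so 117.7 cm/s = 117.7 * 0.01 = 1.177 m/s. 1 week = 604800 s, so 0.3916 week = 0.3916 * 604800 = 236839.68 s. Combine: 1.177 m/s * 236839.68 s = 278760.3 m. 1 mm = 0.001 m, so 278760.3 m = 278760.3 / 0.001 = 2.787603e+08 mm ≈ 2.788e+08 mm (4 s.f.).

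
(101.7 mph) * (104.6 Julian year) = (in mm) 1 mph = 0.44704 m/s, so 101.7 mph = 101.7 * 0.44704 = 45.463968 m/s. 1 Julian year = 31557600 s, so 104.6 Julian year = 104.6 * 31557600 = 3.300925e+09 s. Combine: 45.463968 m/s * 3.300925e+09 s = 1.5007315e+11 m. 1 mm = 0.001 m, so 1.5007315e+11 m = 1.5007315e+11 / 0.001 = 1.5007315e+14 mm ≈ 1.501e+14 mm (4 s.f.). Final answer: 1.501e+14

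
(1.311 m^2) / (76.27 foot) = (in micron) 5.639e+04. Check: 1.311 m^2 is already in m^2. 1 foot = 0.3048 m, so 76.27 foot = 76.27 * 0.3048 = 23.247096 m. Combine: 1.311 m^2 / 23.247096 m = 0.056394141 m. 1 micron = 1e-06 m, so 0.056394141 m = 0.056394141 / 1e-06 = 56394.141 micron ≈ 5.639e+04 micron (4 s.f.).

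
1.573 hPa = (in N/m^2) 1 hPa = 100 Pa, so 1.573 hPa = 1.573 * 100 = 157.3 Pa. 157.3 Pa = 157.3 N/m^2. Final answer: 157.3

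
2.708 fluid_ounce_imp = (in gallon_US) 0.02033. Check: 1 fluid_ounce_imp = 2.8413063e-05 m^3, so 2.708 fluid_ounce_imp = 2.708 * 2.8413063e-05 = 7.6942573e-05 m^3. 1 gallon_US = 0.0037854118 m^3, so 7.6942573e-05 m^3 = 7.6942573e-05 / 0.0037854118 = 0.020326077 gallon_US ≈ 0.02033 gallon_US (4 s.f.).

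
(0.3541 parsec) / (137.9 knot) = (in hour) 1 parsec = 3.0856776e+16 m, so 0.3541 parsec = 0.3541 * 3.0856776e+16 = 1.0926384e+16 m. 1 knot = 0.51444444 m/s, so 137.9 knot = 137.9 * 0.51444444 = 70.941889 m/s. Combine: 1.0926384e+16 m / 70.941889 m/s = 1.540188e+14 s. 1 hour = 3600 s, so 1.540188e+14 s = 1.540188e+14 / 3600 = 4.2782999e+10 hour ≈ 4.278e+10 hour (4 s.f.). Final answer: 4.278e+10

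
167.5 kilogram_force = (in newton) 1 kilogram_force = 9.80665 N, so 167.5 kilogram_force = 167.5 * 9.80665 = 1642.6139 N. 1642.6139 N = 1642.6139 newton ≈ 1643 newton (4 s.f.). Final answer: 1643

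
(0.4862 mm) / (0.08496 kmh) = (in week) 3.406e-08. Check: 1 mm = 0.001 m, so 0.4862 mm = 0.4862 * 0.001 = 0.0004862 m. 1 kmh = 0.27777778 m/s, so 0.08496 kmh = 0.08496 * 0.27777778 = 0.0236 m/s. Combine: 0.0004862 m / 0.0236 m/s = 0.020601695 s. 1 week = 604800 s, so 0.020601695 s = 0.020601695 / 604800 = 3.4063649e-08 week ≈ 3.406e-08 week (4 s.f.).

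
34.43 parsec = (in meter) 1.062e+18. Check: 1 parsec = 3.0856776e+16 m, so 34.43 parsec = 34.43 * 3.0856776e+16 = 1.0623988e+18 m. 1.0623988e+18 m = 1.0623988e+18 meter ≈ 1.062e+18 meter (4 s.f.).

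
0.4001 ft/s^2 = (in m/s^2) 1 ft/s^2 = 0.3048 m/s^2, so 0.4001 ft/s^2 = 0.4001 * 0.3048 = 0.12195048 m/s^2. Result: 0.12195048 m/s^2 ≈ 0.122 m/s^2 (4 s.f.). Final answer: 0.122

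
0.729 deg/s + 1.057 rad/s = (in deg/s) 1 deg/s = 0.017453293 rad/s, so 0.729 deg/s = 0.729 * 0.017453293 = 0.01272345 rad/s. 1.057 rad/s is already in rad/s. Sum: 0.01272345 + 1.057 = 1.0697235 rad/s. 1 deg/s = 0.017453293 rad/s, so 1.0697235 rad/s = 1.0697235 / 0.017453293 = 61.290639 deg/s ≈ 61.29 deg/s (4 s.f.). Final answer: 61.29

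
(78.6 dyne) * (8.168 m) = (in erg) 6.42e+04. Check: 1 dyne = 1e-05 N, so 78.6 dyne = 78.6 * 1e-05 = 0.000786 N. 8.168 m is already in m. Combine: 0.000786 N * 8.168 m = 0.006420048 J. 1 erg = 1e-07 J, so 0.006420048 J = 0.006420048 / 1e-07 = 64200.48 erg ≈ 6.42e+04 erg (4 s.f.).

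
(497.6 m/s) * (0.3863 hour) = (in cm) 6.92e+07. Check: 497.6 m/s is already in m/s. 1 hour = 3600 s, so 0.3863 hour = 0.3863 * 3600 = 1390.68 s. Combine: 497.6 m/s * 1390.68 s = 692002.37 m. 1 cm = 0.01 m, so 692002.37 m = 692002.37 / 0.01 = 69200237 cm ≈ 6.92e+07 cm (4 s.f.).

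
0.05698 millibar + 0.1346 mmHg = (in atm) 0.0002333. Check: 1 millibar = 100 Pa, so 0.05698 millibar = 0.05698 * 100 = 5.698 Pa. 1 mmHg = 133.32237 Pa, so 0.1346 mmHg = 0.1346 * 133.32237 = 17.945191 Pa. Sum: 5.698 + 17.945191 = 23.643191 Pa. 1 atm = 101325 Pa, so 23.643191 Pa = 23.643191 / 101325 = 0.00023334015 atm ≈ 0.0002333 atm (4 s.f.).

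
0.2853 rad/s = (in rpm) 1 rpm = 0.10471976 rad/s, so 0.2853 rad/s = 0.2853 / 0.10471976 = 2.7244143 rpm ≈ 2.724 rpm (4 s.f.). Final answer: 2.724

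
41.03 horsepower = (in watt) 3.06e+04. Check: 1 horsepower = 745.69987 W, so 41.03 horsepower = 41.03 * 745.69987 = 30596.066 W. 30596.066 W = 30596.066 watt ≈ 3.06e+04 watt (4 s.f.).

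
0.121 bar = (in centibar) 12.1. Check: 1 bar = 100000 Pa, so 0.121 bar = 0.121 * 100000 = 12100 Pa. 1 centibar = 1000 Pa, so 12100 Pa = 12100 / 1000 = 12.1 centibar.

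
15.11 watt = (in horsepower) 15.11 watt = 15.11 W. 1 horsepower = 745.69987 W, so 15.11 W = 15.11 / 745.69987 = 0.020262844 horsepower ≈ 0.02026 horsepower (4 s.f.). Final answer: 0.02026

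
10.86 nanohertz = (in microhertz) 0.01086. Check: 1 nanohertz = 1e-09 Hz, so 10.86 nanohertz = 10.86 * 1e-09 = 1.086e-08 Hz. 1 microhertz = 1e-06 Hz, so 1.086e-08 Hz = 1.086e-08 / 1e-06 = 0.01086 microhertz.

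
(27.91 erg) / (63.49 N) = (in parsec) 1.425e-24. Check: 1 erg = 1e-07 J, so 27.91 erg = 27.91 * 1e-07 = 2.791e-06 J. 63.49 N is already in N. Combine: 2.791e-06 J / 63.49 N = 4.3959679e-08 m. 1 parsec = 3.0856776e+16 m, so 4.3959679e-08 m = 4.3959679e-08 / 3.0856776e+16 = 1.4246362e-24 parsec ≈ 1.425e-24 parsec (4 s.f.).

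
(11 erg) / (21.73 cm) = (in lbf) 1.138e-06. Check: 1 erg = 1e-07 J, so 11 erg = 11 * 1e-07 = 1.1e-06 J. 1 cm = 0.01 m, so 21.73 cm = 21.73 * 0.01 = 0.2173 m. Combine: 1.1e-06 J / 0.2173 m = 5.0621261e-06 N. 1 lbf = 4.4482216 N, so 5.0621261e-06 N = 5.0621261e-06 / 4.4482216 = 1.1380112e-06 lbf ≈ 1.138e-06 lbf (4 s.f.).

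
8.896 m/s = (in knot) 1 knot = 0.51444444 m/s, so 8.896 m/s = 8.896 / 0.51444444 = 17.292441 knot ≈ 17.29 knot (4 s.f.). Final answer: 17.29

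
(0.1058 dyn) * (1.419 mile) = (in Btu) 1 dyn = 1e-05 N, so 0.1058 dyn = 0.1058 * 1e-05 = 1.058e-06 N. 1 mile = 1609.344 m, so 1.419 mile = 1.419 * 1609.344 = 2283.6591 m. Combine: 1.058e-06 N * 2283.6591 m = 0.0024161114 J. 1 Btu = 1055.0559 J, so 0.0024161114 J = 0.0024161114 / 1055.0559 = 2.2900317e-06 Btu ≈ 2.29e-06 Btu (4 s.f.). Final answer: 2.29e-06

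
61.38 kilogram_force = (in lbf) 135.3. Check: 1 kilogram_force = 9.80665 N, so 61.38 kilogram_force = 61.38 * 9.80665 = 601.93218 N. 1 lbf = 4.4482216 N, so 601.93218 N = 601.93218 / 4.4482216 = 135.31974 lbf ≈ 135.3 lbf (4 s.f.).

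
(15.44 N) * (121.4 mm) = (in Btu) 15.44 N is already in N. 1 mm = 0.001 m, so 121.4 mm = 121.4 * 0.001 = 0.1214 m. Combine: 15.44 N * 0.1214 m = 1.874416 J. 1 Btu = 1055.0559 J, so 1.874416 J = 1.874416 / 1055.0559 = 0.0017766036 Btu ≈ 0.001777 Btu (4 s.f.). Final answer: 0.001777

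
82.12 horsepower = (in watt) 1 horsepower = 745.69987 W, so 82.12 horsepower = 82.12 * 745.69987 = 61236.873 W. 61236.873 W = 61236.873 watt ≈ 6.124e+04 watt (4 s.f.). Final answer: 6.124e+04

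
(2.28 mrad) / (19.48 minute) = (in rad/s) 1 mrad = 0.001 rad, so 2.28 mrad = 2.28 * 0.001 = 0.00228 rad. 1 minute = 60 s, so 19.48 minute = 19.48 * 60 = 1168.8 s. Combine: 0.00228 rad / 1168.8 s = 1.9507187e-06 rad/s. Result: 1.9507187e-06 rad/s ≈ 1.951e-06 rad/s (4 s.f.). Final answer: 1.951e-06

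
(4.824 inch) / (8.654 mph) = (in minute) 0.0005279. Check: 1 inch = 0.0254 m, so 4.824 inch = 4.824 * 0.0254 = 0.1225296 m. 1 mph = 0.44704 m/s, so 8.654 mph = 8.654 * 0.44704 = 3.8686842 m/s. Combine: 0.1225296 m / 3.8686842 m/s = 0.031672164 s. 1 minute = 60 s, so 0.031672164 s = 0.031672164 / 60 = 0.0005278694 minute ≈ 0.0005279 minute (4 s.f.).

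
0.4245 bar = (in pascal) 1 bar = 100000 Pa, so 0.4245 bar = 0.4245 * 100000 = 42450 Pa. 42450 Pa = 42450 pascal ≈ 4.245e+04 pascal (4 s.f.). Final answer: 4.245e+04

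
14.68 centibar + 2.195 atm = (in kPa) 237.1. Check: 1 centibar = 1000 Pa, so 14.68 centibar = 14.68 * 1000 = 14680 Pa. 1 atm = 101325 Pa, so 2.195 atm = 2.195 * 101325 = 222408.37 Pa. Sum: 14680 + 222408.37 = 237088.37 Pa. 1 kPa = 1000 Pa, so 237088.37 Pa = 237088.37 / 1000 = 237.08837 kPa ≈ 237.1 kPa (4 s.f.).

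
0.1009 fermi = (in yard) 1 fermi = 1e-15 m, so 0.1009 fermi = 0.1009 * 1e-15 = 1.009e-16 m. 1 yard = 0.9144 m, so 1.009e-16 m = 1.009e-16 / 0.9144 = 1.1034558e-16 yard ≈ 1.103e-16 yard (4 s.f.). Final answer: 1.103e-16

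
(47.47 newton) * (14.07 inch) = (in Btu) 0.01608. Check: 47.47 newton = 47.47 N. 1 inch = 0.0254 m, so 14.07 inch = 14.07 * 0.0254 = 0.357378 m. Combine: 47.47 N * 0.357378 m = 16.964734 J. 1 Btu = 1055.0559 J, so 16.964734 J = 16.964734 / 1055.0559 = 0.016079465 Btu ≈ 0.01608 Btu (4 s.f.).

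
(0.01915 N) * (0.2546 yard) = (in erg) 0.01915 N is already in N. 1 yard = 0.9144 m, so 0.2546 yard = 0.2546 * 0.9144 = 0.23280624 m. Combine: 0.01915 N * 0.23280624 m = 0.0044582395 J. 1 erg = 1e-07 J, so 0.0044582395 J = 0.0044582395 / 1e-07 = 44582.395 erg ≈ 4.458e+04 erg (4 s.f.). Final answer: 4.458e+04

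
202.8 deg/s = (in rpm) 1 deg/s = 0.017453293 rad/s, so 202.8 deg/s = 202.8 * 0.017453293 = 3.5395277 rad/s. 1 rpm = 0.10471976 rad/s, so 3.5395277 rad/s = 3.5395277 / 0.10471976 = 33.8 rpm. Final answer: 33.8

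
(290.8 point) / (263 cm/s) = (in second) 1 point = 0.00035277778 m, so 290.8 point = 290.8 * 0.00035277778 = 0.10258778 m. 1 cm/s = 0.01 m/s, so 263 cm/s = 263 * 0.01 = 2.63 m/s. Combine: 0.10258778 m / 2.63 m/s = 0.03900676 s. 0.03900676 s = 0.03900676 second ≈ 0.03901 second (4 s.f.). Final answer: 0.03901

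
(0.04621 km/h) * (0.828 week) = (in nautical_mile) 3.471. Check: 1 km/h = 0.27777778 m/s, so 0.04621 km/h = 0.04621 * 0.27777778 = 0.012836111 m/s. 1 week = 604800 s, so 0.828 week = 0.828 * 604800 = 500774.4 s. Combine: 0.012836111 m/s * 500774.4 s = 6427.9958 m. 1 nautical_mile = 1852 m, so 6427.9958 m = 6427.9958 / 1852 = 3.4708401 nautical_mile ≈ 3.471 nautical_mile (4 s.f.).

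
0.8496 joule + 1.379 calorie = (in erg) 6.619e+07. Check: 0.8496 joule = 0.8496 J. 1 calorie = 4.184 J, so 1.379 calorie = 1.379 * 4.184 = 5.769736 J. Sum: 0.8496 + 5.769736 = 6.619336 J. 1 erg = 1e-07 J, so 6.619336 J = 6.619336 / 1e-07 = 66193360 erg ≈ 6.619e+07 erg (4 s.f.).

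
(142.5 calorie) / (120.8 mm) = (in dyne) 1 calorie = 4.184 J, so 142.5 calorie = 142.5 * 4.184 = 596.22 J. 1 mm = 0.001 m, so 120.8 mm = 120.8 * 0.001 = 0.1208 m. Combine: 596.22 J / 0.1208 m = 4935.596 N. 1 dyne = 1e-05 N, so 4935.596 N = 4935.596 / 1e-05 = 4.935596e+08 dyne ≈ 4.936e+08 dyne (4 s.f.). Final answer: 4.936e+08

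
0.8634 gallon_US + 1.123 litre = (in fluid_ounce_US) 148.5. Check: 1 gallon_US = 0.0037854118 m^3, so 0.8634 gallon_US = 0.8634 * 0.0037854118 = 0.0032683245 m^3. 1 litre = 0.001 m^3, so 1.123 litre = 1.123 * 0.001 = 0.001123 m^3. Sum: 0.0032683245 + 0.001123 = 0.0043913245 m^3. 1 fluid_ounce_US = 2.957353e-05 m^3, so 0.0043913245 m^3 = 0.0043913245 / 2.957353e-05 = 148.48835 fluid_ounce_US ≈ 148.5 fluid_ounce_US (4 s.f.).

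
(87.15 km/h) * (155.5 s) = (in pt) 1.067e+07. Check: 1 km/h = 0.27777778 m/s, so 87.15 km/h = 87.15 * 0.27777778 = 24.208333 m/s. 155.5 s is already in s. Combine: 24.208333 m/s * 155.5 s = 3764.3958 m. 1 pt = 0.00035277778 m, so 3764.3958 m = 3764.3958 / 0.00035277778 = 10670728 pt ≈ 1.067e+07 pt (4 s.f.).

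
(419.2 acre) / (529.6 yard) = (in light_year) 1 acre = 4046.8564 m^2, so 419.2 acre = 419.2 * 4046.8564 = 1696442.2 m^2. 1 yard = 0.9144 m, so 529.6 yard = 529.6 * 0.9144 = 484.26624 m. Combine: 1696442.2 m^2 / 484.26624 m = 3503.1189 m. 1 light_year = 9.4607305e+15 m, so 3503.1189 m = 3503.1189 / 9.4607305e+15 = 3.7027996e-13 light_year ≈ 3.703e-13 light_year (4 s.f.). Final answer: 3.703e-13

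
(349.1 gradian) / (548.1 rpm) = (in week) 1.58e-07. Check: 1 gradian = 0.015707963 rad, so 349.1 gradian = 349.1 * 0.015707963 = 5.48365 rad. 1 rpm = 0.10471976 rad/s, so 548.1 rpm = 548.1 * 0.10471976 = 57.396898 rad/s. Combine: 5.48365 rad / 57.396898 rad/s = 0.095539135 s. 1 week = 604800 s, so 0.095539135 s = 0.095539135 / 604800 = 1.5796815e-07 week ≈ 1.58e-07 week (4 s.f.).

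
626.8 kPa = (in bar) 6.268. Check: 1 kPa = 1000 Pa, so 626.8 kPa = 626.8 * 1000 = 626800 Pa. 1 bar = 100000 Pa, so 626800 Pa = 626800 / 100000 = 6.268 bar.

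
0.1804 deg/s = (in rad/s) 1 deg/s = 0.017453293 rad/s, so 0.1804 deg/s = 0.1804 * 0.017453293 = 0.003148574 rad/s. Result: 0.003148574 rad/s ≈ 0.003149 rad/s (4 s.f.). Final answer: 0.003149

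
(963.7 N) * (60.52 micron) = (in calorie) 0.01394. Check: 963.7 N is already in N. 1 micron = 1e-06 m, so 60.52 micron = 60.52 * 1e-06 = 6.052e-05 m. Combine: 963.7 N * 6.052e-05 m = 0.058323124 J. 1 calorie = 4.184 J, so 0.058323124 J = 0.058323124 / 4.184 = 0.013939561 calorie ≈ 0.01394 calorie (4 s.f.).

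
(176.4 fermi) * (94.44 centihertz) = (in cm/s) 1.666e-11. Check: 1 fermi = 1e-15 m, so 176.4 fermi = 176.4 * 1e-15 = 1.764e-13 m. 1 centihertz = 0.01 Hz, so 94.44 centihertz = 94.44 * 0.01 = 0.9444 Hz. Combine: 1.764e-13 m * 0.9444 Hz = 1.6659216e-13 m/s. 1 cm/s = 0.01 m/s, so 1.6659216e-13 m/s = 1.6659216e-13 / 0.01 = 1.6659216e-11 cm/s ≈ 1.666e-11 cm/s (4 s.f.).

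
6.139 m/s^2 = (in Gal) 1 Gal = 0.01 m/s^2, so 6.139 m/s^2 = 6.139 / 0.01 = 613.9 Gal. Final answer: 613.9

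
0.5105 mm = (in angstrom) 5.105e+06. Check: 1 mm = 0.001 m, so 0.5105 mm = 0.5105 * 0.001 = 0.0005105 m. 1 angstrom = 1e-10 m, so 0.0005105 m = 0.0005105 / 1e-10 = 5105000 angstrom ≈ 5.105e+06 angstrom (4 s.f.).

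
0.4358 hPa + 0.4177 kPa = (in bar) 0.004613. Check: 1 hPa = 100 Pa, so 0.4358 hPa = 0.4358 * 100 = 43.58 Pa. 1 kPa = 1000 Pa, so 0.4177 kPa = 0.4177 * 1000 = 417.7 Pa. Sum: 43.58 + 417.7 = 461.28 Pa. 1 bar = 100000 Pa, so 461.28 Pa = 461.28 / 100000 = 0.0046128 bar ≈ 0.004613 bar (4 s.f.).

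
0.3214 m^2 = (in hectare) 1 hectare = 10000 m^2, so 0.3214 m^2 = 0.3214 / 10000 = 3.214e-05 hectare. Final answer: 3.214e-05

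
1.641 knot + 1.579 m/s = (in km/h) 1 knot = 0.51444444 m/s, so 1.641 knot = 1.641 * 0.51444444 = 0.84420333 m/s. 1.579 m/s is already in m/s. Sum: 0.84420333 + 1.579 = 2.4232033 m/s. 1 km/h = 0.27777778 m/s, so 2.4232033 m/s = 2.4232033 / 0.27777778 = 8.723532 km/h ≈ 8.724 km/h (4 s.f.). Final answer: 8.724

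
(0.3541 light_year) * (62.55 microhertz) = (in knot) 4.073e+11. Check: 1 light_year = 9.4607305e+15 m, so 0.3541 light_year = 0.3541 * 9.4607305e+15 = 3.3500447e+15 m. 1 microhertz = 1e-06 Hz, so 62.55 microhertz = 62.55 * 1e-06 = 6.255e-05 Hz. Combine: 3.3500447e+15 m * 6.255e-05 Hz = 2.0954529e+11 m/s. 1 knot = 0.51444444 m/s, so 2.0954529e+11 m/s = 2.0954529e+11 / 0.51444444 = 4.0732346e+11 knot ≈ 4.073e+11 knot (4 s.f.).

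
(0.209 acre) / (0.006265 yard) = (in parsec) 4.785e-12. Check: 1 acre = 4046.8564 m^2, so 0.209 acre = 0.209 * 4046.8564 = 845.79299 m^2. 1 yard = 0.9144 m, so 0.006265 yard = 0.006265 * 0.9144 = 0.005728716 m. Combine: 845.79299 m^2 / 0.005728716 m = 147640.94 m. 1 parsec = 3.0856776e+16 m, so 147640.94 m = 147640.94 / 3.0856776e+16 = 4.7847169e-12 parsec ≈ 4.785e-12 parsec (4 s.f.).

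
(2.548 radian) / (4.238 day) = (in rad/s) 2.548 radian = 2.548 rad. 1 day = 86400 s, so 4.238 day = 4.238 * 86400 = 366163.2 s. Combine: 2.548 rad / 366163.2 s = 6.9586458e-06 rad/s. Result: 6.9586458e-06 rad/s ≈ 6.959e-06 rad/s (4 s.f.). Final answer: 6.959e-06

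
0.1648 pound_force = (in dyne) 1 pound_force = 4.4482216 N, so 0.1648 pound_force = 0.1648 * 4.4482216 = 0.73306692 N. 1 dyne = 1e-05 N, so 0.73306692 N = 0.73306692 / 1e-05 = 73306.692 dyne ≈ 7.331e+04 dyne (4 s.f.). Final answer: 7.331e+04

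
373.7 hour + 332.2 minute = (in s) 1 hour = 3600 s, so 373.7 hour = 373.7 * 3600 = 1345320 s. 1 minute = 60 s, so 332.2 minute = 332.2 * 60 = 19932 s. Sum: 1345320 + 19932 = 1365252 s. Result: 1365252 s ≈ 1.365e+06 s (4 s.f.). Final answer: 1.365e+06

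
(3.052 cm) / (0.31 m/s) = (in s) 0.09845. Check: 1 cm = 0.01 m, so 3.052 cm = 3.052 * 0.01 = 0.03052 m. 0.31 m/s is already in m/s. Combine: 0.03052 m / 0.31 m/s = 0.098451613 s. Result: 0.098451613 s ≈ 0.09845 s (4 s.f.).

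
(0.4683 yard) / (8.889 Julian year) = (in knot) 1 yard = 0.9144 m, so 0.4683 yard = 0.4683 * 0.9144 = 0.42821352 m. 1 Julian year = 31557600 s, so 8.889 Julian year = 8.889 * 31557600 = 2.8051551e+08 s. Combine: 0.42821352 m / 2.8051551e+08 s = 1.5265235e-09 m/s. 1 knot = 0.51444444 m/s, so 1.5265235e-09 m/s = 1.5265235e-09 / 0.51444444 = 2.9673243e-09 knot ≈ 2.967e-09 knot (4 s.f.). Final answer: 2.967e-09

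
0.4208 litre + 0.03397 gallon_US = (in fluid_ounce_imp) 19.34. Check: 1 litre = 0.001 m^3, so 0.4208 litre = 0.4208 * 0.001 = 0.0004208 m^3. 1 gallon_US = 0.0037854118 m^3, so 0.03397 gallon_US = 0.03397 * 0.0037854118 = 0.00012859044 m^3. Sum: 0.0004208 + 0.00012859044 = 0.00054939044 m^3. 1 fluid_ounce_imp = 2.8413063e-05 m^3, so 0.00054939044 m^3 = 0.00054939044 / 2.8413063e-05 = 19.33584 fluid_ounce_imp ≈ 19.34 fluid_ounce_imp (4 s.f.).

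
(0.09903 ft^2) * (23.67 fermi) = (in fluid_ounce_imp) 1 ft^2 = 0.09290304 m^2, so 0.09903 ft^2 = 0.09903 * 0.09290304 = 0.0092001881 m^2. 1 fermi = 1e-15 m, so 23.67 fermi = 23.67 * 1e-15 = 2.367e-14 m. Combine: 0.0092001881 m^2 * 2.367e-14 m = 2.1776845e-16 m^3. 1 fluid_ounce_imp = 2.8413063e-05 m^3, so 2.1776845e-16 m^3 = 2.1776845e-16 / 2.8413063e-05 = 7.664378e-12 fluid_ounce_imp ≈ 7.664e-12 fluid_ounce_imp (4 s.f.). Final answer: 7.664e-12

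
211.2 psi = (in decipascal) 1.456e+07. Check: 1 psi = 6894.7573 Pa, so 211.2 psi = 211.2 * 6894.7573 = 1456172.7 Pa. 1 decipascal = 0.1 Pa, so 1456172.7 Pa = 1456172.7 / 0.1 = 14561727 decipascal ≈ 1.456e+07 decipascal (4 s.f.).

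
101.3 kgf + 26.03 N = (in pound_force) 229.2. Check: 1 kgf = 9.80665 N, so 101.3 kgf = 101.3 * 9.80665 = 993.41364 N. 26.03 N is already in N. Sum: 993.41364 + 26.03 = 1019.4436 N. 1 pound_force = 4.4482216 N, so 1019.4436 N = 1019.4436 / 4.4482216 = 229.18005 pound_force ≈ 229.2 pound_force (4 s.f.).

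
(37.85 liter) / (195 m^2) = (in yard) 1 liter = 0.001 m^3, so 37.85 liter = 37.85 * 0.001 = 0.03785 m^3. 195 m^2 is already in m^2. Combine: 0.03785 m^3 / 195 m^2 = 0.00019410256 m. 1 yard = 0.9144 m, so 0.00019410256 m = 0.00019410256 / 0.9144 = 0.00021227315 yard ≈ 0.0002123 yard (4 s.f.). Final answer: 0.0002123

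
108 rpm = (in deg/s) 648. Check: 1 rpm = 0.10471976 rad/s, so 108 rpm = 108 * 0.10471976 = 11.309734 rad/s. 1 deg/s = 0.017453293 rad/s, so 11.309734 rad/s = 11.309734 / 0.017453293 = 648 deg/s.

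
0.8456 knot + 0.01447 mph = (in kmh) 1 knot = 0.51444444 m/s, so 0.8456 knot = 0.8456 * 0.51444444 = 0.43501422 m/s. 1 mph = 0.44704 m/s, so 0.01447 mph = 0.01447 * 0.44704 = 0.0064686688 m/s. Sum: 0.43501422 + 0.0064686688 = 0.44148289 m/s. 1 kmh = 0.27777778 m/s, so 0.44148289 m/s = 0.44148289 / 0.27777778 = 1.5893384 kmh ≈ 1.589 kmh (4 s.f.). Final answer: 1.589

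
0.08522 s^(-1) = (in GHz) 0.08522 s^(-1) = 0.08522 Hz. 1 GHz = 1e+09 Hz, so 0.08522 Hz = 0.08522 / 1e+09 = 8.522e-11 GHz. Final answer: 8.522e-11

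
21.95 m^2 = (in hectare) 0.002195. Check: 1 hectare = 10000 m^2, so 21.95 m^2 = 21.95 / 10000 = 0.002195 hectare.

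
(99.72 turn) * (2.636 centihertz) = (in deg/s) 946.3. Check: 1 turn = 6.2831853 rad, so 99.72 turn = 99.72 * 6.2831853 = 626.55924 rad. 1 centihertz = 0.01 Hz, so 2.636 centihertz = 2.636 * 0.01 = 0.02636 Hz. Combine: 626.55924 rad * 0.02636 Hz = 16.516102 rad/s. 1 deg/s = 0.017453293 rad/s, so 16.516102 rad/s = 16.516102 / 0.017453293 = 946.30291 deg/s ≈ 946.3 deg/s (4 s.f.).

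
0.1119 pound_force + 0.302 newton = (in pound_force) 1 pound_force = 4.4482216 N, so 0.1119 pound_force = 0.1119 * 4.4482216 = 0.497756 N. 0.302 newton = 0.302 N. Sum: 0.497756 + 0.302 = 0.799756 N. 1 pound_force = 4.4482216 N, so 0.799756 N = 0.799756 / 4.4482216 = 0.1797923 pound_force ≈ 0.1798 pound_force (4 s.f.). Final answer: 0.1798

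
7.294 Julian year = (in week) 380.6. Check: 1 Julian year = 31557600 s, so 7.294 Julian year = 7.294 * 31557600 = 2.3018113e+08 s. 1 week = 604800 s, so 2.3018113e+08 s = 2.3018113e+08 / 604800 = 380.5905 week ≈ 380.6 week (4 s.f.).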